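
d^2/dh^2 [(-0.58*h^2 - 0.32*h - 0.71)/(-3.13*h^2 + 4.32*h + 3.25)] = (21.955072*h^3 + 77.135094*h^2 - 38.070816*h + 44.212458)/(30.664297*h^6 - 126.967824*h^5 + 79.720161*h^4 + 183.049632*h^3 - 82.776525*h^2 - 136.89*h - 34.328125)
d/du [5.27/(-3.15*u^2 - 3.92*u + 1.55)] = (33.201*u + 20.6584)/(3.15*u^2 + 3.92*u - 1.55)^2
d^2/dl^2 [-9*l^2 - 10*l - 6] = -18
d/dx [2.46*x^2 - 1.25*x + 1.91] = 4.92*x - 1.25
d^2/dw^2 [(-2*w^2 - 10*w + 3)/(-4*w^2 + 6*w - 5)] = 4*(104*w^3 - 132*w^2 - 192*w + 151)/(64*w^6 - 288*w^5 + 672*w^4 - 936*w^3 + 840*w^2 - 450*w + 125)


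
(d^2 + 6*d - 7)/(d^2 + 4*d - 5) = (d + 7)/(d + 5)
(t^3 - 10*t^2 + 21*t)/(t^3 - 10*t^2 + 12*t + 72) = t*(t^2 - 10*t + 21)/(t^3 - 10*t^2 + 12*t + 72)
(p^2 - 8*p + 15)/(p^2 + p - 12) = (p - 5)/(p + 4)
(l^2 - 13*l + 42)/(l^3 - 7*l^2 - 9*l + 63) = (l - 6)/(l^2 - 9)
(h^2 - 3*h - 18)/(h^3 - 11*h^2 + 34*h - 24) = (h + 3)/(h^2 - 5*h + 4)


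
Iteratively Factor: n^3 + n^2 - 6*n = (n + 3)*(n^2 - 2*n) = n*(n + 3)*(n - 2)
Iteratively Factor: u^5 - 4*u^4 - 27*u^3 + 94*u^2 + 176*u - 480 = (u - 5)*(u^4 + u^3 - 22*u^2 - 16*u + 96) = (u - 5)*(u + 4)*(u^3 - 3*u^2 - 10*u + 24) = (u - 5)*(u + 3)*(u + 4)*(u^2 - 6*u + 8) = (u - 5)*(u - 4)*(u + 3)*(u + 4)*(u - 2)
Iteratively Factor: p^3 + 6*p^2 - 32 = (p + 4)*(p^2 + 2*p - 8) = (p - 2)*(p + 4)*(p + 4)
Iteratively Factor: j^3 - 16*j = (j)*(j^2 - 16) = j*(j + 4)*(j - 4)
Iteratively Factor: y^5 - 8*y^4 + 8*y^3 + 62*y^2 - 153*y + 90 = (y - 2)*(y^4 - 6*y^3 - 4*y^2 + 54*y - 45) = (y - 5)*(y - 2)*(y^3 - y^2 - 9*y + 9) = (y - 5)*(y - 2)*(y + 3)*(y^2 - 4*y + 3) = (y - 5)*(y - 2)*(y - 1)*(y + 3)*(y - 3)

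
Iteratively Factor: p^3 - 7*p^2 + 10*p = (p)*(p^2 - 7*p + 10) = p*(p - 2)*(p - 5)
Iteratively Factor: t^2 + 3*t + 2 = (t + 1)*(t + 2)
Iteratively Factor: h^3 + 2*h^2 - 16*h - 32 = (h + 4)*(h^2 - 2*h - 8) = (h + 2)*(h + 4)*(h - 4)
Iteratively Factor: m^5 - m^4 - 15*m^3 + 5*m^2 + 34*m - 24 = (m - 1)*(m^4 - 15*m^2 - 10*m + 24) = (m - 1)*(m + 3)*(m^3 - 3*m^2 - 6*m + 8) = (m - 1)^2*(m + 3)*(m^2 - 2*m - 8) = (m - 4)*(m - 1)^2*(m + 3)*(m + 2)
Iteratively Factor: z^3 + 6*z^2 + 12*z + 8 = (z + 2)*(z^2 + 4*z + 4) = (z + 2)^2*(z + 2)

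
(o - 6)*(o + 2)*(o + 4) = o^3 - 28*o - 48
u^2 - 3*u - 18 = (u - 6)*(u + 3)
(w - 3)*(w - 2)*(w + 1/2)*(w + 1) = w^4 - 7*w^3/2 - w^2 + 13*w/2 + 3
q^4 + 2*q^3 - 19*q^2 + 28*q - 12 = (q - 2)*(q - 1)^2*(q + 6)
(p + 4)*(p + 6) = p^2 + 10*p + 24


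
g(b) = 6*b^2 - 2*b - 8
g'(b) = 12*b - 2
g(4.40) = 99.36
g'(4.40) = 50.80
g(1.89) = 9.65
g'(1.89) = 20.68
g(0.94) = -4.58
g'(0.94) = 9.28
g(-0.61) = -4.55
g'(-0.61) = -9.32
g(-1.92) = 17.96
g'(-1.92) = -25.04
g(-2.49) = 34.18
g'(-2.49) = -31.88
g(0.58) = -7.14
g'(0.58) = 4.96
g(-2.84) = 46.07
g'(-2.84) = -36.08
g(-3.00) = 52.00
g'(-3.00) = -38.00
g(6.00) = 196.00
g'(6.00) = 70.00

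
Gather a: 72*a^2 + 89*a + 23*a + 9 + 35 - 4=72*a^2 + 112*a + 40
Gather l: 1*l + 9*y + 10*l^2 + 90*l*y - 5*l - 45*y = 10*l^2 + l*(90*y - 4) - 36*y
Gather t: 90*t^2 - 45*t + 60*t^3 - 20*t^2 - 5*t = 60*t^3 + 70*t^2 - 50*t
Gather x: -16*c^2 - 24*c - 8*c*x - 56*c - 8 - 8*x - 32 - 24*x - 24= -16*c^2 - 80*c + x*(-8*c - 32) - 64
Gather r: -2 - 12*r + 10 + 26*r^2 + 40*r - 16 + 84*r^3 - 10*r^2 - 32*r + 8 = 84*r^3 + 16*r^2 - 4*r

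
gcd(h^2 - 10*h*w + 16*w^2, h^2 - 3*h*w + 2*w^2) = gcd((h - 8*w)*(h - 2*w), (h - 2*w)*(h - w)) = -h + 2*w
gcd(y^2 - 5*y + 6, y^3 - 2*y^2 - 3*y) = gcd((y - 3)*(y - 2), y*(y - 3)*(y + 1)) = y - 3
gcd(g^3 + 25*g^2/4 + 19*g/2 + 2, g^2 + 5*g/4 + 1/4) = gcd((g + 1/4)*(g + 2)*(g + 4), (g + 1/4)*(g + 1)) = g + 1/4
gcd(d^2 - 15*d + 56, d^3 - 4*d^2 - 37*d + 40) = d - 8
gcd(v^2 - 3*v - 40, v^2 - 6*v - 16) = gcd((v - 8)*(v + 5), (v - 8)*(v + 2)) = v - 8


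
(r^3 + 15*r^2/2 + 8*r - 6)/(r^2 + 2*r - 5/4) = 2*(r^2 + 8*r + 12)/(2*r + 5)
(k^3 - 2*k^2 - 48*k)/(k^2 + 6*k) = k - 8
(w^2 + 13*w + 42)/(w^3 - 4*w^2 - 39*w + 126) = (w + 7)/(w^2 - 10*w + 21)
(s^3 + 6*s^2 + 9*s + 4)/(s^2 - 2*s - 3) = (s^2 + 5*s + 4)/(s - 3)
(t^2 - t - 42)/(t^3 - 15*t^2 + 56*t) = (t + 6)/(t*(t - 8))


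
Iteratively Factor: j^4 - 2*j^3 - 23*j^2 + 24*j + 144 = (j - 4)*(j^3 + 2*j^2 - 15*j - 36) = (j - 4)^2*(j^2 + 6*j + 9) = (j - 4)^2*(j + 3)*(j + 3)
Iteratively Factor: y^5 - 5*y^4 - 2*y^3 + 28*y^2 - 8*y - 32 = (y - 4)*(y^4 - y^3 - 6*y^2 + 4*y + 8) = (y - 4)*(y + 1)*(y^3 - 2*y^2 - 4*y + 8) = (y - 4)*(y + 1)*(y + 2)*(y^2 - 4*y + 4) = (y - 4)*(y - 2)*(y + 1)*(y + 2)*(y - 2)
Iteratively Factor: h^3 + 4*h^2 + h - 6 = (h - 1)*(h^2 + 5*h + 6) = (h - 1)*(h + 3)*(h + 2)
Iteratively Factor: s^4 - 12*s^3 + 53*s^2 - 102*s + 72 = (s - 4)*(s^3 - 8*s^2 + 21*s - 18) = (s - 4)*(s - 2)*(s^2 - 6*s + 9) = (s - 4)*(s - 3)*(s - 2)*(s - 3)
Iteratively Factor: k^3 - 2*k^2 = (k)*(k^2 - 2*k) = k*(k - 2)*(k)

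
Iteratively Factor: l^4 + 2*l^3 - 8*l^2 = (l - 2)*(l^3 + 4*l^2) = l*(l - 2)*(l^2 + 4*l) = l^2*(l - 2)*(l + 4)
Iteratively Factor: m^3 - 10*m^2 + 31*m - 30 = (m - 3)*(m^2 - 7*m + 10) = (m - 5)*(m - 3)*(m - 2)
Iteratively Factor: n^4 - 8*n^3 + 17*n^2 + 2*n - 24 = (n - 4)*(n^3 - 4*n^2 + n + 6) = (n - 4)*(n + 1)*(n^2 - 5*n + 6) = (n - 4)*(n - 3)*(n + 1)*(n - 2)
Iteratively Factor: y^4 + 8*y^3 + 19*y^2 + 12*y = (y)*(y^3 + 8*y^2 + 19*y + 12) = y*(y + 4)*(y^2 + 4*y + 3) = y*(y + 1)*(y + 4)*(y + 3)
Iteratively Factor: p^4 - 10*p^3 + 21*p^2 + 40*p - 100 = (p - 2)*(p^3 - 8*p^2 + 5*p + 50) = (p - 5)*(p - 2)*(p^2 - 3*p - 10) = (p - 5)*(p - 2)*(p + 2)*(p - 5)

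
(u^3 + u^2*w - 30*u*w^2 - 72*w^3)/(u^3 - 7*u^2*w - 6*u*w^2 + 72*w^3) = (u + 4*w)/(u - 4*w)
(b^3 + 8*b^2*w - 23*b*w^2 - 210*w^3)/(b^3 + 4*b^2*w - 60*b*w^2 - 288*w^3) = (-b^2 - 2*b*w + 35*w^2)/(-b^2 + 2*b*w + 48*w^2)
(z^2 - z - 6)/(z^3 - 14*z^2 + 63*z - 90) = (z + 2)/(z^2 - 11*z + 30)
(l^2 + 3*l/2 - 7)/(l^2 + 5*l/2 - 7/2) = (l - 2)/(l - 1)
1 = 1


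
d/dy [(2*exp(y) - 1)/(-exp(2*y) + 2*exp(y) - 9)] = 2*(exp(2*y) - exp(y) - 8)*exp(y)/(exp(4*y) - 4*exp(3*y) + 22*exp(2*y) - 36*exp(y) + 81)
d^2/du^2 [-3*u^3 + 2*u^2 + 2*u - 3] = 4 - 18*u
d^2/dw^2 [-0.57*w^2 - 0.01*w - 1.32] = -1.14000000000000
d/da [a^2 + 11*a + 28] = 2*a + 11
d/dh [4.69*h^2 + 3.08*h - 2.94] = 9.38*h + 3.08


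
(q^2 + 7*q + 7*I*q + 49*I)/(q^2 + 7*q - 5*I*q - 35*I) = (q + 7*I)/(q - 5*I)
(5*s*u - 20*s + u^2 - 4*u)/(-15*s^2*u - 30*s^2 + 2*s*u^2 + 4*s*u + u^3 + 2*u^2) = (4 - u)/(3*s*u + 6*s - u^2 - 2*u)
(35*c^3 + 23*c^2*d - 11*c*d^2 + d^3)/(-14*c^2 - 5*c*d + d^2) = (-5*c^2 - 4*c*d + d^2)/(2*c + d)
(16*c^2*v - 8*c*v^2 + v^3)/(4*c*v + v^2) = (16*c^2 - 8*c*v + v^2)/(4*c + v)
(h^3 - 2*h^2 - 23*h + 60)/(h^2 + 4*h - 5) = (h^2 - 7*h + 12)/(h - 1)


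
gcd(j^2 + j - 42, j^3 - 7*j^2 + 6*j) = j - 6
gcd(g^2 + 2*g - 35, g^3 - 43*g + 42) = g + 7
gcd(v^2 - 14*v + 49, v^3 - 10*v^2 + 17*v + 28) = v - 7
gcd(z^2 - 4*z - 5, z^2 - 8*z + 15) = z - 5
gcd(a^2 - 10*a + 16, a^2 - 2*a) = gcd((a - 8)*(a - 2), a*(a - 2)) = a - 2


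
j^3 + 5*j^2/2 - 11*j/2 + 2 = (j - 1)*(j - 1/2)*(j + 4)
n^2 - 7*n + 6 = (n - 6)*(n - 1)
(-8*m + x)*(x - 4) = -8*m*x + 32*m + x^2 - 4*x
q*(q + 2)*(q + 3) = q^3 + 5*q^2 + 6*q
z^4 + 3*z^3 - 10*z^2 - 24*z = z*(z - 3)*(z + 2)*(z + 4)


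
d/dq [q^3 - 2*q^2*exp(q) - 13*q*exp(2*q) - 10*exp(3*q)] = -2*q^2*exp(q) + 3*q^2 - 26*q*exp(2*q) - 4*q*exp(q) - 30*exp(3*q) - 13*exp(2*q)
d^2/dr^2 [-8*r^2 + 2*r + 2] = -16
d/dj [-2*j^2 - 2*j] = -4*j - 2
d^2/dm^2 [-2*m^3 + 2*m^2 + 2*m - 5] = 4 - 12*m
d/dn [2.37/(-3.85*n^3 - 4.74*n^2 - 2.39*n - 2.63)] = (27.3735*n^2 + 22.4676*n + 5.6643)/(3.85*n^3 + 4.74*n^2 + 2.39*n + 2.63)^2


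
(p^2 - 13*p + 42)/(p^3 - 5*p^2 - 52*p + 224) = (p^2 - 13*p + 42)/(p^3 - 5*p^2 - 52*p + 224)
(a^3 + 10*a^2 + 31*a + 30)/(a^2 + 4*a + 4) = (a^2 + 8*a + 15)/(a + 2)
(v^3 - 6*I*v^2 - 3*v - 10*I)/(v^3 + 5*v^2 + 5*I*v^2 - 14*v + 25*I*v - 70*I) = (v^3 - 6*I*v^2 - 3*v - 10*I)/(v^3 + 5*v^2*(1 + I) + v*(-14 + 25*I) - 70*I)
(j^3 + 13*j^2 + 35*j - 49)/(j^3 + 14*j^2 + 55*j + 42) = (j^2 + 6*j - 7)/(j^2 + 7*j + 6)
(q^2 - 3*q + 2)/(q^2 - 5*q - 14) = (-q^2 + 3*q - 2)/(-q^2 + 5*q + 14)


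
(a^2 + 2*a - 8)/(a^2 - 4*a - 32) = (a - 2)/(a - 8)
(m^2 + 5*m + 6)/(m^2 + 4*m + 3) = (m + 2)/(m + 1)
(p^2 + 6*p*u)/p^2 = (p + 6*u)/p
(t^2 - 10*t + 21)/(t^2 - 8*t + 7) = (t - 3)/(t - 1)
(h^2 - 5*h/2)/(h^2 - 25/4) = 2*h/(2*h + 5)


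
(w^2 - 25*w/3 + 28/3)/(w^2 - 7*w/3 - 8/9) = 3*(-3*w^2 + 25*w - 28)/(-9*w^2 + 21*w + 8)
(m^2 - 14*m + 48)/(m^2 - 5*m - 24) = (m - 6)/(m + 3)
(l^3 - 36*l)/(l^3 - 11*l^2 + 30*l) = (l + 6)/(l - 5)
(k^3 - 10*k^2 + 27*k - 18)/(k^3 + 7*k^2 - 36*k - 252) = (k^2 - 4*k + 3)/(k^2 + 13*k + 42)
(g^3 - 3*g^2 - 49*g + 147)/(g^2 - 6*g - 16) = (-g^3 + 3*g^2 + 49*g - 147)/(-g^2 + 6*g + 16)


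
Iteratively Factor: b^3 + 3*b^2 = (b + 3)*(b^2) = b*(b + 3)*(b)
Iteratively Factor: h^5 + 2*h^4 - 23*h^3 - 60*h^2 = (h)*(h^4 + 2*h^3 - 23*h^2 - 60*h) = h*(h - 5)*(h^3 + 7*h^2 + 12*h) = h*(h - 5)*(h + 3)*(h^2 + 4*h) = h^2*(h - 5)*(h + 3)*(h + 4)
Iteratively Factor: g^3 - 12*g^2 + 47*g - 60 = (g - 3)*(g^2 - 9*g + 20) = (g - 5)*(g - 3)*(g - 4)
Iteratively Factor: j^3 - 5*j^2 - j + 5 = (j - 5)*(j^2 - 1) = (j - 5)*(j - 1)*(j + 1)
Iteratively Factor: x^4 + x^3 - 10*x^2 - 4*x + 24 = (x - 2)*(x^3 + 3*x^2 - 4*x - 12) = (x - 2)^2*(x^2 + 5*x + 6) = (x - 2)^2*(x + 3)*(x + 2)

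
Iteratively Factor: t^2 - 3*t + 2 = (t - 2)*(t - 1)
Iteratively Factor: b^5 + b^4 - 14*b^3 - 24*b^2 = (b - 4)*(b^4 + 5*b^3 + 6*b^2) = (b - 4)*(b + 3)*(b^3 + 2*b^2) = b*(b - 4)*(b + 3)*(b^2 + 2*b) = b^2*(b - 4)*(b + 3)*(b + 2)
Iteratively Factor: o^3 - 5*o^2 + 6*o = (o)*(o^2 - 5*o + 6) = o*(o - 3)*(o - 2)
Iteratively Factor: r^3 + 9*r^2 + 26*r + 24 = (r + 4)*(r^2 + 5*r + 6) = (r + 2)*(r + 4)*(r + 3)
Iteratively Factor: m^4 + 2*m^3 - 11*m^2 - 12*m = (m)*(m^3 + 2*m^2 - 11*m - 12) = m*(m + 4)*(m^2 - 2*m - 3) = m*(m - 3)*(m + 4)*(m + 1)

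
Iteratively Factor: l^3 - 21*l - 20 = (l - 5)*(l^2 + 5*l + 4) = (l - 5)*(l + 1)*(l + 4)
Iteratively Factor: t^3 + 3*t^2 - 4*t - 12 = (t - 2)*(t^2 + 5*t + 6) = (t - 2)*(t + 2)*(t + 3)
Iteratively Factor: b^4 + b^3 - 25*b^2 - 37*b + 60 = (b + 3)*(b^3 - 2*b^2 - 19*b + 20) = (b + 3)*(b + 4)*(b^2 - 6*b + 5) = (b - 1)*(b + 3)*(b + 4)*(b - 5)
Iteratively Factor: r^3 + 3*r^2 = (r)*(r^2 + 3*r) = r*(r + 3)*(r)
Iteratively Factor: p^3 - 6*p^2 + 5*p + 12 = (p - 4)*(p^2 - 2*p - 3) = (p - 4)*(p - 3)*(p + 1)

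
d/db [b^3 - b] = 3*b^2 - 1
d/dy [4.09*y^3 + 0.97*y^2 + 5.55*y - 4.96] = 12.27*y^2 + 1.94*y + 5.55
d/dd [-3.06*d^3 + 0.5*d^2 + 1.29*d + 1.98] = -9.18*d^2 + 1.0*d + 1.29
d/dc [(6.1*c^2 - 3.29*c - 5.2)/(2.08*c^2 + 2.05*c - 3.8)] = (19.3482*c^2 - 24.728*c + 23.162)/(4.3264*c^4 + 8.528*c^3 - 11.6055*c^2 - 15.58*c + 14.44)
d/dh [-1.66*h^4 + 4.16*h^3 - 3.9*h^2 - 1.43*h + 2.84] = -6.64*h^3 + 12.48*h^2 - 7.8*h - 1.43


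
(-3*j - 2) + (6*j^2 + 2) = 6*j^2 - 3*j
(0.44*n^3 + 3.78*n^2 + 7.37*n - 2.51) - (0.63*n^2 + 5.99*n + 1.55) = 0.44*n^3 + 3.15*n^2 + 1.38*n - 4.06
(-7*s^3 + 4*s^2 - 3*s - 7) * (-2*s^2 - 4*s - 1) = 14*s^5 + 20*s^4 - 3*s^3 + 22*s^2 + 31*s + 7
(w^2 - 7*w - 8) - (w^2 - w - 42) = 34 - 6*w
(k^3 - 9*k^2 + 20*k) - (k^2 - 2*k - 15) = k^3 - 10*k^2 + 22*k + 15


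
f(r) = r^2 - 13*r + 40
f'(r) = 2*r - 13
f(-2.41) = 77.14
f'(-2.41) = -17.82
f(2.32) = 15.22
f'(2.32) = -8.36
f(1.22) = 25.63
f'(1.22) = -10.56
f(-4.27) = 113.74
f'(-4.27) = -21.54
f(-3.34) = 94.58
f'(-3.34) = -19.68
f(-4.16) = 111.39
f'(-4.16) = -21.32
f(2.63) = 12.73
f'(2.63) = -7.74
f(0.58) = 32.80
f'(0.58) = -11.84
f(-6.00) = 154.00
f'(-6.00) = -25.00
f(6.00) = -2.00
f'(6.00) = -1.00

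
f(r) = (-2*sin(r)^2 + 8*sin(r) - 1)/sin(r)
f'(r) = (-4*sin(r)*cos(r) + 8*cos(r))/sin(r) - (-2*sin(r)^2 + 8*sin(r) - 1)*cos(r)/sin(r)^2 = cos(r)*cos(2*r)/sin(r)^2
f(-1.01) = 10.87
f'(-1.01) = -0.32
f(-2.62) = 11.00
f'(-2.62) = -1.76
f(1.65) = 5.00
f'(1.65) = 0.08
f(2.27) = 5.16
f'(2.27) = 0.19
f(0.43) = 4.77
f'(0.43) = 3.41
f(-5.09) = 5.07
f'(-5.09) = -0.31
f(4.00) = 10.83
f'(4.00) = 0.17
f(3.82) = 10.85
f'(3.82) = -0.42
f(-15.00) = 10.84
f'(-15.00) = -0.28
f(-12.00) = 5.06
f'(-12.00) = 1.24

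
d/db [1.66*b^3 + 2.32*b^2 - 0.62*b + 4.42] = 4.98*b^2 + 4.64*b - 0.62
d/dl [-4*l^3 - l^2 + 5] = 2*l*(-6*l - 1)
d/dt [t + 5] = 1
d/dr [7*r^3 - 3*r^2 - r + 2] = 21*r^2 - 6*r - 1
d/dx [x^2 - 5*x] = 2*x - 5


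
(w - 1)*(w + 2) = w^2 + w - 2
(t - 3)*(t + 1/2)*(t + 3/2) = t^3 - t^2 - 21*t/4 - 9/4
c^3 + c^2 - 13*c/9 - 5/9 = (c - 1)*(c + 1/3)*(c + 5/3)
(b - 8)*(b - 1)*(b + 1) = b^3 - 8*b^2 - b + 8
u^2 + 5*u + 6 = (u + 2)*(u + 3)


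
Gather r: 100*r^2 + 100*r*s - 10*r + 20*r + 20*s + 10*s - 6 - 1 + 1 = 100*r^2 + r*(100*s + 10) + 30*s - 6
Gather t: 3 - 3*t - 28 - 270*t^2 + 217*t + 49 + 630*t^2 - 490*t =360*t^2 - 276*t + 24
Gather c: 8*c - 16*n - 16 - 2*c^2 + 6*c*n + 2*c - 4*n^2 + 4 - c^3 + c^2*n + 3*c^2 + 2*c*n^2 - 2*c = -c^3 + c^2*(n + 1) + c*(2*n^2 + 6*n + 8) - 4*n^2 - 16*n - 12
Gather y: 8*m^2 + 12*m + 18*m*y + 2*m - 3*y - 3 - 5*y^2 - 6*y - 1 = 8*m^2 + 14*m - 5*y^2 + y*(18*m - 9) - 4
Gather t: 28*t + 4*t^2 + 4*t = 4*t^2 + 32*t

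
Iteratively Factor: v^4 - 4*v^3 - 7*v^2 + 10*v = (v + 2)*(v^3 - 6*v^2 + 5*v) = (v - 5)*(v + 2)*(v^2 - v) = v*(v - 5)*(v + 2)*(v - 1)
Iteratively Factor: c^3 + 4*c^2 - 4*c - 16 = (c + 2)*(c^2 + 2*c - 8) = (c + 2)*(c + 4)*(c - 2)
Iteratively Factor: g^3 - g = (g)*(g^2 - 1) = g*(g + 1)*(g - 1)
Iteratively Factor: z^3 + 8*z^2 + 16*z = (z)*(z^2 + 8*z + 16) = z*(z + 4)*(z + 4)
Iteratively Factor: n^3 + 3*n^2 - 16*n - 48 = (n + 3)*(n^2 - 16) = (n - 4)*(n + 3)*(n + 4)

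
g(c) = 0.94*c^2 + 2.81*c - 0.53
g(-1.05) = -2.44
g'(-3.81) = -4.35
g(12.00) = 168.55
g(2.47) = 12.15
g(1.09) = 3.65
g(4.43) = 30.37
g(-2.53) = -1.62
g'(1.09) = 4.86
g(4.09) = 26.69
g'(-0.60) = 1.68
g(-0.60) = -1.88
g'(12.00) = 25.37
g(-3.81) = 2.41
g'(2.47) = 7.45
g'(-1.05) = 0.84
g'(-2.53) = -1.95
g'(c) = 1.88*c + 2.81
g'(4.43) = 11.14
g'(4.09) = 10.50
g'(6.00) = 14.09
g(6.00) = 50.17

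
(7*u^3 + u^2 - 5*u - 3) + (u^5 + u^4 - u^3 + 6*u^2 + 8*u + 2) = u^5 + u^4 + 6*u^3 + 7*u^2 + 3*u - 1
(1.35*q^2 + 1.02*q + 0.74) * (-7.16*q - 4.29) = -9.666*q^3 - 13.0947*q^2 - 9.6742*q - 3.1746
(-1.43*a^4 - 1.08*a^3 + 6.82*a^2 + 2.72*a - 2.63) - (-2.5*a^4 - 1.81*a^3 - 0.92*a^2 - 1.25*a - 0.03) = 1.07*a^4 + 0.73*a^3 + 7.74*a^2 + 3.97*a - 2.6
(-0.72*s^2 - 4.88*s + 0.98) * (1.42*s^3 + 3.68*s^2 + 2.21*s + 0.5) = -1.0224*s^5 - 9.5792*s^4 - 18.158*s^3 - 7.5384*s^2 - 0.2742*s + 0.49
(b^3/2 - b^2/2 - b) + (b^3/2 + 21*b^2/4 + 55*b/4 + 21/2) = b^3 + 19*b^2/4 + 51*b/4 + 21/2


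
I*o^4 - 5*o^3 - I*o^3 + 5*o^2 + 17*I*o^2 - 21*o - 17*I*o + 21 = (o - 3*I)*(o + I)*(o + 7*I)*(I*o - I)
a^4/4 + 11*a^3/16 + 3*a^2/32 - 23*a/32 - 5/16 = (a/2 + 1/4)*(a/2 + 1)*(a - 1)*(a + 5/4)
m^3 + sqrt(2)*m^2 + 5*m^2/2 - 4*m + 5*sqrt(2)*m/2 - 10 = (m + 5/2)*(m - sqrt(2))*(m + 2*sqrt(2))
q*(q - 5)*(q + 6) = q^3 + q^2 - 30*q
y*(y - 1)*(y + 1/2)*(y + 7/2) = y^4 + 3*y^3 - 9*y^2/4 - 7*y/4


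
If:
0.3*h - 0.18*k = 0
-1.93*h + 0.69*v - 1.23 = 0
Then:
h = 0.357512953367876*v - 0.637305699481865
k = 0.595854922279793*v - 1.06217616580311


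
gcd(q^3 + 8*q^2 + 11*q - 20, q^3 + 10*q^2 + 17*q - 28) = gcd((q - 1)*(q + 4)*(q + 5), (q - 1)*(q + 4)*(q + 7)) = q^2 + 3*q - 4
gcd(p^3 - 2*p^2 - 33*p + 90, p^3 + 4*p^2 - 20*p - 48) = p + 6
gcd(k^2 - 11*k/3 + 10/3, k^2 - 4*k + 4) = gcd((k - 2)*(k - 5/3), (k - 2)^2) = k - 2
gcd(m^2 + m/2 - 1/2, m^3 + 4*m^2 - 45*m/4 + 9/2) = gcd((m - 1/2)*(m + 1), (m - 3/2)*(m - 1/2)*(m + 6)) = m - 1/2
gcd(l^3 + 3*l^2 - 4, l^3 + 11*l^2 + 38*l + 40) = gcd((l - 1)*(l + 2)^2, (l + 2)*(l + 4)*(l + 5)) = l + 2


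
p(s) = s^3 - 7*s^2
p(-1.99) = -35.60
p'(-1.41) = 25.70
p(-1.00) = -8.00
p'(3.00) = -15.00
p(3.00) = -36.00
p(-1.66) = -23.86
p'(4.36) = -4.01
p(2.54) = -28.77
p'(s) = 3*s^2 - 14*s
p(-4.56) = -240.37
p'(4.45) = -2.89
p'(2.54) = -16.21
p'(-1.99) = 39.74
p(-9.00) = -1296.00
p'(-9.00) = 369.00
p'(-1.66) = 31.51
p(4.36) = -50.19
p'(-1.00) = 17.00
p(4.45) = -50.50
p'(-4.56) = 126.22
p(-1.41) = -16.72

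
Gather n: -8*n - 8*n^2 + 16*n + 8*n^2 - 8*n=0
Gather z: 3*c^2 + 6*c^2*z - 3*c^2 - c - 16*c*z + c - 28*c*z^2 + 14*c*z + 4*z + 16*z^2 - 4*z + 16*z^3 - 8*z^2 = 16*z^3 + z^2*(8 - 28*c) + z*(6*c^2 - 2*c)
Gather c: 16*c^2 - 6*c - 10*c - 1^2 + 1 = 16*c^2 - 16*c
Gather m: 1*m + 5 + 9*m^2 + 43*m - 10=9*m^2 + 44*m - 5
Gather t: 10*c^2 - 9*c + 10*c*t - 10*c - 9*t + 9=10*c^2 - 19*c + t*(10*c - 9) + 9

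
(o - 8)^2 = o^2 - 16*o + 64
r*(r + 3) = r^2 + 3*r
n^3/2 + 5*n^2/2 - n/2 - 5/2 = (n/2 + 1/2)*(n - 1)*(n + 5)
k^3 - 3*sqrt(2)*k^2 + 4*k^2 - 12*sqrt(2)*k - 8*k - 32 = (k + 4)*(k - 4*sqrt(2))*(k + sqrt(2))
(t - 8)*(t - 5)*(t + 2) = t^3 - 11*t^2 + 14*t + 80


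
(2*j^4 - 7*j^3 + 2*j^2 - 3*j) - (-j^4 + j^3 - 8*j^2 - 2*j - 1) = 3*j^4 - 8*j^3 + 10*j^2 - j + 1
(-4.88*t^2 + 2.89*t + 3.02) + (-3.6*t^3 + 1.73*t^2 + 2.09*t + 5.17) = -3.6*t^3 - 3.15*t^2 + 4.98*t + 8.19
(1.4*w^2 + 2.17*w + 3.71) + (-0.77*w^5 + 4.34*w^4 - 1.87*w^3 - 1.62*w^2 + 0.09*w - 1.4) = -0.77*w^5 + 4.34*w^4 - 1.87*w^3 - 0.22*w^2 + 2.26*w + 2.31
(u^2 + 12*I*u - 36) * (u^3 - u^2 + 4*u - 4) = u^5 - u^4 + 12*I*u^4 - 32*u^3 - 12*I*u^3 + 32*u^2 + 48*I*u^2 - 144*u - 48*I*u + 144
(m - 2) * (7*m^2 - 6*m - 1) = 7*m^3 - 20*m^2 + 11*m + 2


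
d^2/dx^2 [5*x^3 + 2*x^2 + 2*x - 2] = 30*x + 4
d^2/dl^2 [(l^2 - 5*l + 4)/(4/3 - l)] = 48/(27*l^3 - 108*l^2 + 144*l - 64)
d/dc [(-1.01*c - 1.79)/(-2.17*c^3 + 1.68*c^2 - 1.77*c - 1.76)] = (-4.3834*c^3 - 9.9561*c^2 + 6.0144*c - 1.3907)/(4.7089*c^6 - 7.2912*c^5 + 10.5042*c^4 + 1.6912*c^3 - 2.7807*c^2 + 6.2304*c + 3.0976)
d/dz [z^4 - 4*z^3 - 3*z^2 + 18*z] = 4*z^3 - 12*z^2 - 6*z + 18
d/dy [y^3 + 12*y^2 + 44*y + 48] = 3*y^2 + 24*y + 44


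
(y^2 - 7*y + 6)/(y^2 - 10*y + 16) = (y^2 - 7*y + 6)/(y^2 - 10*y + 16)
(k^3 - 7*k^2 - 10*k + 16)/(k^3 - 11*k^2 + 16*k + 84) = (k^2 - 9*k + 8)/(k^2 - 13*k + 42)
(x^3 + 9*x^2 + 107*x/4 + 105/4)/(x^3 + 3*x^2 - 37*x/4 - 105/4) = (x + 3)/(x - 3)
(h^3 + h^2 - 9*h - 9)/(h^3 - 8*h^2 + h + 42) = (h^2 + 4*h + 3)/(h^2 - 5*h - 14)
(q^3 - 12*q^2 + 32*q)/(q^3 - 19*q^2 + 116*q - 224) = q/(q - 7)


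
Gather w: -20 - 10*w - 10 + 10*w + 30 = 0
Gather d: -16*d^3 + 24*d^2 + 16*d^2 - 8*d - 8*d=-16*d^3 + 40*d^2 - 16*d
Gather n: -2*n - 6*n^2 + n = -6*n^2 - n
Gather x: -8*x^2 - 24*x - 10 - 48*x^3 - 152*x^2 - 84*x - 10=-48*x^3 - 160*x^2 - 108*x - 20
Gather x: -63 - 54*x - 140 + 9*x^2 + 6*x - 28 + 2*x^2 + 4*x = 11*x^2 - 44*x - 231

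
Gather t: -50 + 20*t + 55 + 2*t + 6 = 22*t + 11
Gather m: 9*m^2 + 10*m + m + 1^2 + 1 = 9*m^2 + 11*m + 2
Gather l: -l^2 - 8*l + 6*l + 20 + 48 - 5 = -l^2 - 2*l + 63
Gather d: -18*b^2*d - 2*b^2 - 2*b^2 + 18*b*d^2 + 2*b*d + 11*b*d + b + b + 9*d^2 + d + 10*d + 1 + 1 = -4*b^2 + 2*b + d^2*(18*b + 9) + d*(-18*b^2 + 13*b + 11) + 2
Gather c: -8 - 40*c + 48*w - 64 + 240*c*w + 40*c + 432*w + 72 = 240*c*w + 480*w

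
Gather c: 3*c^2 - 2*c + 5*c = 3*c^2 + 3*c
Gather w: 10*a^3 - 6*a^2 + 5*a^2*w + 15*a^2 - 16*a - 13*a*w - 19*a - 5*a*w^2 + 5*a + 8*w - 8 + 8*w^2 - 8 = 10*a^3 + 9*a^2 - 30*a + w^2*(8 - 5*a) + w*(5*a^2 - 13*a + 8) - 16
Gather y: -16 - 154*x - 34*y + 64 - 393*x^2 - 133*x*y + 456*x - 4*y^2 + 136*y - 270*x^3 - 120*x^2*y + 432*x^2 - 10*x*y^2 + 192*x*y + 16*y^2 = -270*x^3 + 39*x^2 + 302*x + y^2*(12 - 10*x) + y*(-120*x^2 + 59*x + 102) + 48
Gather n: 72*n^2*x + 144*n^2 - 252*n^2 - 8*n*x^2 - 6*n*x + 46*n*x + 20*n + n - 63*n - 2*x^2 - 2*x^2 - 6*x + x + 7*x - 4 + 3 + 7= n^2*(72*x - 108) + n*(-8*x^2 + 40*x - 42) - 4*x^2 + 2*x + 6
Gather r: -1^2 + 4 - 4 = -1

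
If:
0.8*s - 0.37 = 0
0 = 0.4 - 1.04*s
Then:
No Solution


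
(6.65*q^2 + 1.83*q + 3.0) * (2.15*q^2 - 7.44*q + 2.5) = 14.2975*q^4 - 45.5415*q^3 + 9.4598*q^2 - 17.745*q + 7.5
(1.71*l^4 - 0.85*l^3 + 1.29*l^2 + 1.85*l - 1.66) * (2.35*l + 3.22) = 4.0185*l^5 + 3.5087*l^4 + 0.2945*l^3 + 8.5013*l^2 + 2.056*l - 5.3452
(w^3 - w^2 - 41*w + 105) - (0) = w^3 - w^2 - 41*w + 105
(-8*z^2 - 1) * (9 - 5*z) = 40*z^3 - 72*z^2 + 5*z - 9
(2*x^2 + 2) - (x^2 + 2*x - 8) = x^2 - 2*x + 10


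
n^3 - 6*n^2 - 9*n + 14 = (n - 7)*(n - 1)*(n + 2)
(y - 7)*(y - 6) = y^2 - 13*y + 42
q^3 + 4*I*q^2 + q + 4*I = (q - I)*(q + I)*(q + 4*I)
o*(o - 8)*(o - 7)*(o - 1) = o^4 - 16*o^3 + 71*o^2 - 56*o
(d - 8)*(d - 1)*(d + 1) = d^3 - 8*d^2 - d + 8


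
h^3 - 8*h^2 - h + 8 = (h - 8)*(h - 1)*(h + 1)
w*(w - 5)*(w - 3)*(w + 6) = w^4 - 2*w^3 - 33*w^2 + 90*w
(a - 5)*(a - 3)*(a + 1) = a^3 - 7*a^2 + 7*a + 15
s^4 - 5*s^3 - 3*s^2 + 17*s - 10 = (s - 5)*(s - 1)^2*(s + 2)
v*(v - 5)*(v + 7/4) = v^3 - 13*v^2/4 - 35*v/4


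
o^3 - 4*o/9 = o*(o - 2/3)*(o + 2/3)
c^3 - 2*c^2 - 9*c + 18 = (c - 3)*(c - 2)*(c + 3)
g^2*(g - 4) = g^3 - 4*g^2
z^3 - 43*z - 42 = (z - 7)*(z + 1)*(z + 6)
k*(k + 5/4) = k^2 + 5*k/4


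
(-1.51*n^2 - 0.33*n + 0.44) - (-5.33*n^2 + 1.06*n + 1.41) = 3.82*n^2 - 1.39*n - 0.97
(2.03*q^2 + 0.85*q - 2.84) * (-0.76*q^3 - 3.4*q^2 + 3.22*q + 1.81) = -1.5428*q^5 - 7.548*q^4 + 5.805*q^3 + 16.0673*q^2 - 7.6063*q - 5.1404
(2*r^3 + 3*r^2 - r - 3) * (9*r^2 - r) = 18*r^5 + 25*r^4 - 12*r^3 - 26*r^2 + 3*r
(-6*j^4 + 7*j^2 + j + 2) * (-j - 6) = 6*j^5 + 36*j^4 - 7*j^3 - 43*j^2 - 8*j - 12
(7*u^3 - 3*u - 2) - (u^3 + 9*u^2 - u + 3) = 6*u^3 - 9*u^2 - 2*u - 5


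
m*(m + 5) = m^2 + 5*m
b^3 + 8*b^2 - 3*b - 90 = (b - 3)*(b + 5)*(b + 6)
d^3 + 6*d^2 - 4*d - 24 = (d - 2)*(d + 2)*(d + 6)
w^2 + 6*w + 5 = (w + 1)*(w + 5)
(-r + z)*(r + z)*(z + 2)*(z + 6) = -r^2*z^2 - 8*r^2*z - 12*r^2 + z^4 + 8*z^3 + 12*z^2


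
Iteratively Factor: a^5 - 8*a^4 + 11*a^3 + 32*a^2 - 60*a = (a - 5)*(a^4 - 3*a^3 - 4*a^2 + 12*a) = (a - 5)*(a - 2)*(a^3 - a^2 - 6*a) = (a - 5)*(a - 2)*(a + 2)*(a^2 - 3*a) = a*(a - 5)*(a - 2)*(a + 2)*(a - 3)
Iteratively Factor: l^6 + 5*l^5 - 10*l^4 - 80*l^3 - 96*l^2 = (l)*(l^5 + 5*l^4 - 10*l^3 - 80*l^2 - 96*l) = l*(l + 3)*(l^4 + 2*l^3 - 16*l^2 - 32*l) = l*(l - 4)*(l + 3)*(l^3 + 6*l^2 + 8*l) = l*(l - 4)*(l + 3)*(l + 4)*(l^2 + 2*l) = l^2*(l - 4)*(l + 3)*(l + 4)*(l + 2)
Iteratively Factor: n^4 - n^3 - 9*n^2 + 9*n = (n - 3)*(n^3 + 2*n^2 - 3*n) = n*(n - 3)*(n^2 + 2*n - 3) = n*(n - 3)*(n + 3)*(n - 1)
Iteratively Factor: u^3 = (u)*(u^2) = u^2*(u)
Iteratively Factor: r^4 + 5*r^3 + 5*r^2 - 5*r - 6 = (r + 1)*(r^3 + 4*r^2 + r - 6) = (r + 1)*(r + 3)*(r^2 + r - 2) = (r + 1)*(r + 2)*(r + 3)*(r - 1)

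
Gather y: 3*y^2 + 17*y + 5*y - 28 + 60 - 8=3*y^2 + 22*y + 24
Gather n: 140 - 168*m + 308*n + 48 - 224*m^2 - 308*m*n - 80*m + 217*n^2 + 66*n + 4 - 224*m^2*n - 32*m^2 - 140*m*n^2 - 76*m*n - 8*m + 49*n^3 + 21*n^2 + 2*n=-256*m^2 - 256*m + 49*n^3 + n^2*(238 - 140*m) + n*(-224*m^2 - 384*m + 376) + 192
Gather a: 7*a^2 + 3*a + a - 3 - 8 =7*a^2 + 4*a - 11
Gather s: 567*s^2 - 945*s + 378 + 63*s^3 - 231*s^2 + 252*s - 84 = 63*s^3 + 336*s^2 - 693*s + 294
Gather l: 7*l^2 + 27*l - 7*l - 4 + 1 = 7*l^2 + 20*l - 3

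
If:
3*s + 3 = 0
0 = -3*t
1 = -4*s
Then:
No Solution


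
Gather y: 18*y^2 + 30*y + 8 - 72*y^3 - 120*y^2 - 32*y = -72*y^3 - 102*y^2 - 2*y + 8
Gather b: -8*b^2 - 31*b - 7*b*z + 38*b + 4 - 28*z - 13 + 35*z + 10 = -8*b^2 + b*(7 - 7*z) + 7*z + 1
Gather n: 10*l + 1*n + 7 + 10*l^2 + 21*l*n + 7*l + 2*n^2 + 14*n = 10*l^2 + 17*l + 2*n^2 + n*(21*l + 15) + 7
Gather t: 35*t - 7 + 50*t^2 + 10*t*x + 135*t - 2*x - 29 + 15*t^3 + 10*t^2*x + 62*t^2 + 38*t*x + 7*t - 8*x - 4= 15*t^3 + t^2*(10*x + 112) + t*(48*x + 177) - 10*x - 40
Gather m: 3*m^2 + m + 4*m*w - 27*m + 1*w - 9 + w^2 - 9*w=3*m^2 + m*(4*w - 26) + w^2 - 8*w - 9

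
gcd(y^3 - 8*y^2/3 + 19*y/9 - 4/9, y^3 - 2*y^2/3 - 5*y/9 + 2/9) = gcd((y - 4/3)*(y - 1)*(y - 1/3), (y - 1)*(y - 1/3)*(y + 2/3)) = y^2 - 4*y/3 + 1/3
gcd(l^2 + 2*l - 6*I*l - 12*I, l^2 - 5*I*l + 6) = l - 6*I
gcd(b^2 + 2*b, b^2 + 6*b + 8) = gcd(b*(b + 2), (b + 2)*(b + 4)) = b + 2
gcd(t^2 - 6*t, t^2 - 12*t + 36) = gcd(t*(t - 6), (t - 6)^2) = t - 6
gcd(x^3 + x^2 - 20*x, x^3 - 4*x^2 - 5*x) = x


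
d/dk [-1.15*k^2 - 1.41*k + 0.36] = -2.3*k - 1.41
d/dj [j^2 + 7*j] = 2*j + 7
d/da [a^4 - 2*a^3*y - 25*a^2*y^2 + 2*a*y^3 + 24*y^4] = 4*a^3 - 6*a^2*y - 50*a*y^2 + 2*y^3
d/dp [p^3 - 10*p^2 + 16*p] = 3*p^2 - 20*p + 16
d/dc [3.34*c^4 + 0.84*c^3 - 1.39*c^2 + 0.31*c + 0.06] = 13.36*c^3 + 2.52*c^2 - 2.78*c + 0.31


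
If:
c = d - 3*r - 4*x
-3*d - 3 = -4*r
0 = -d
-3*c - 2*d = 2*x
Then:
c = 9/20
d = 0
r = 3/4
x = -27/40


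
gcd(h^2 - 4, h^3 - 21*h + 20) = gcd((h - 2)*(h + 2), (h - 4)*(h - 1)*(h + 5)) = 1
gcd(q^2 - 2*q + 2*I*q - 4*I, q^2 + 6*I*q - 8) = q + 2*I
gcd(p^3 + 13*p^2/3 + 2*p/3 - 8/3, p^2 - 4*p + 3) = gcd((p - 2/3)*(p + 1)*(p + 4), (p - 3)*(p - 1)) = 1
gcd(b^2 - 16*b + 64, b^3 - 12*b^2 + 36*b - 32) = b - 8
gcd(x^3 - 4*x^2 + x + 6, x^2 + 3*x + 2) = x + 1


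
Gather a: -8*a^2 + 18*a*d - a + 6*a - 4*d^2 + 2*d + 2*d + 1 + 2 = -8*a^2 + a*(18*d + 5) - 4*d^2 + 4*d + 3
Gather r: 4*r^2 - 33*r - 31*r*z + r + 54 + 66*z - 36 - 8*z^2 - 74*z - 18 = 4*r^2 + r*(-31*z - 32) - 8*z^2 - 8*z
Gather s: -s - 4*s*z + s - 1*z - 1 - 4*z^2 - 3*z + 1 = -4*s*z - 4*z^2 - 4*z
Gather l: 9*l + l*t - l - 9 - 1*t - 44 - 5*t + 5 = l*(t + 8) - 6*t - 48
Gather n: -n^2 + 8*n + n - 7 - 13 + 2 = -n^2 + 9*n - 18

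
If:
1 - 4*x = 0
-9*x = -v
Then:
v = 9/4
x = 1/4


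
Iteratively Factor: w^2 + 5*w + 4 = (w + 4)*(w + 1)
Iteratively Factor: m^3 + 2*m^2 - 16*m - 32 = (m - 4)*(m^2 + 6*m + 8) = (m - 4)*(m + 4)*(m + 2)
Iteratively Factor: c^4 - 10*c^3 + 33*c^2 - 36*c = (c - 4)*(c^3 - 6*c^2 + 9*c) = c*(c - 4)*(c^2 - 6*c + 9) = c*(c - 4)*(c - 3)*(c - 3)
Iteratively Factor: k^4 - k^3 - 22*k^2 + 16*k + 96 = (k + 2)*(k^3 - 3*k^2 - 16*k + 48) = (k - 4)*(k + 2)*(k^2 + k - 12) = (k - 4)*(k + 2)*(k + 4)*(k - 3)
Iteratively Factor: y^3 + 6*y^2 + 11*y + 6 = (y + 1)*(y^2 + 5*y + 6) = (y + 1)*(y + 3)*(y + 2)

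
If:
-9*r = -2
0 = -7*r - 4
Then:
No Solution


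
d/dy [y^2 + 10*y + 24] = 2*y + 10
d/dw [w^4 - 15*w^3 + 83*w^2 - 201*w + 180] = 4*w^3 - 45*w^2 + 166*w - 201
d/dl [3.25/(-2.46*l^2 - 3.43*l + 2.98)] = (15.99*l + 11.1475)/(2.46*l^2 + 3.43*l - 2.98)^2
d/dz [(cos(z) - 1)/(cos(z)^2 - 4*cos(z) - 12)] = (cos(z)^2 - 2*cos(z) + 16)*sin(z)/(sin(z)^2 + 4*cos(z) + 11)^2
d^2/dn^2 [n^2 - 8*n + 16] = 2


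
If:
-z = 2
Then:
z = -2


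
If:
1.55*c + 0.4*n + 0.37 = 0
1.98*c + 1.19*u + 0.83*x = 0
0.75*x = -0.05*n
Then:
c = 3.87096774193548*x - 0.238709677419355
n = -15.0*x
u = 0.397180807806994 - 7.13824884792627*x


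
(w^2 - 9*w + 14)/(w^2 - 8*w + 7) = (w - 2)/(w - 1)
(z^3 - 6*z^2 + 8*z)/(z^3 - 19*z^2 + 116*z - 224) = z*(z - 2)/(z^2 - 15*z + 56)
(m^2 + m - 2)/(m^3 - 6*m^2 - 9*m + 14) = 1/(m - 7)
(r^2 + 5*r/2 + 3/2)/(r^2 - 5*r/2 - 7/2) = (2*r + 3)/(2*r - 7)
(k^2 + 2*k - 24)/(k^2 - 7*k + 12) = (k + 6)/(k - 3)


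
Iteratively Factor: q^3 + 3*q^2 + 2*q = (q + 2)*(q^2 + q) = (q + 1)*(q + 2)*(q)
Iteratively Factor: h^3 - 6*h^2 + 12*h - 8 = (h - 2)*(h^2 - 4*h + 4) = (h - 2)^2*(h - 2)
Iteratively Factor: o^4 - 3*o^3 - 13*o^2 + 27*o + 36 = (o - 4)*(o^3 + o^2 - 9*o - 9) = (o - 4)*(o - 3)*(o^2 + 4*o + 3) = (o - 4)*(o - 3)*(o + 1)*(o + 3)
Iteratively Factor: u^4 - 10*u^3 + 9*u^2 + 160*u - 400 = (u - 5)*(u^3 - 5*u^2 - 16*u + 80) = (u - 5)^2*(u^2 - 16) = (u - 5)^2*(u + 4)*(u - 4)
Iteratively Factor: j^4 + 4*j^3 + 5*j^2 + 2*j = (j + 1)*(j^3 + 3*j^2 + 2*j) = (j + 1)*(j + 2)*(j^2 + j) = j*(j + 1)*(j + 2)*(j + 1)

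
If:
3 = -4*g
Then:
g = -3/4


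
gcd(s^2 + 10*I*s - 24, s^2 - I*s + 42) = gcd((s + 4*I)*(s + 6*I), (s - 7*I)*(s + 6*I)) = s + 6*I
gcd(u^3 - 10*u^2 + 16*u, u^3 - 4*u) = u^2 - 2*u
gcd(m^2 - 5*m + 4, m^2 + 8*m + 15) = 1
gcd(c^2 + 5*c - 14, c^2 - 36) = 1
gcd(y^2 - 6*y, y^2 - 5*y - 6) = y - 6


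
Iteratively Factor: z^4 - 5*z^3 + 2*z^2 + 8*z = (z - 4)*(z^3 - z^2 - 2*z) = z*(z - 4)*(z^2 - z - 2) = z*(z - 4)*(z - 2)*(z + 1)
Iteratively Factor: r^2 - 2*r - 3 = (r - 3)*(r + 1)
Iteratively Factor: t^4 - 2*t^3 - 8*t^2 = (t + 2)*(t^3 - 4*t^2) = t*(t + 2)*(t^2 - 4*t) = t*(t - 4)*(t + 2)*(t)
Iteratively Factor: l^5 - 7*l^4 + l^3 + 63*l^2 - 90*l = (l - 2)*(l^4 - 5*l^3 - 9*l^2 + 45*l) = (l - 2)*(l + 3)*(l^3 - 8*l^2 + 15*l) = l*(l - 2)*(l + 3)*(l^2 - 8*l + 15) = l*(l - 3)*(l - 2)*(l + 3)*(l - 5)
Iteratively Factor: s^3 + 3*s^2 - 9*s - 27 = (s + 3)*(s^2 - 9) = (s - 3)*(s + 3)*(s + 3)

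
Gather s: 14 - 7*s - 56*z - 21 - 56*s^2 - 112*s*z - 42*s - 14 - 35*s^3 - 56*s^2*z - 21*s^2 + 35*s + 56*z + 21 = -35*s^3 + s^2*(-56*z - 77) + s*(-112*z - 14)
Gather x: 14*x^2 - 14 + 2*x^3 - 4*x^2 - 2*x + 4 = 2*x^3 + 10*x^2 - 2*x - 10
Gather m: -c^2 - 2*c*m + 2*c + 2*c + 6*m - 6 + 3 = -c^2 + 4*c + m*(6 - 2*c) - 3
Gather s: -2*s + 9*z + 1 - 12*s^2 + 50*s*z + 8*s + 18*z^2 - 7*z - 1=-12*s^2 + s*(50*z + 6) + 18*z^2 + 2*z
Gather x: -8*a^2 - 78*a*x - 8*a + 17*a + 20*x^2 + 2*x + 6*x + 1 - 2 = -8*a^2 + 9*a + 20*x^2 + x*(8 - 78*a) - 1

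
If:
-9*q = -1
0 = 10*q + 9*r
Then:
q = 1/9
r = -10/81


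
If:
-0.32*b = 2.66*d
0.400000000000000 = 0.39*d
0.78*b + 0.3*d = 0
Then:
No Solution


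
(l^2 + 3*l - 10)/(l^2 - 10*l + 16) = (l + 5)/(l - 8)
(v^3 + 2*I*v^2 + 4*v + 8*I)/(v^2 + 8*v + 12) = (v^3 + 2*I*v^2 + 4*v + 8*I)/(v^2 + 8*v + 12)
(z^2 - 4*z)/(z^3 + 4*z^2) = (z - 4)/(z*(z + 4))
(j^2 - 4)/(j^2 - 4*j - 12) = (j - 2)/(j - 6)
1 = 1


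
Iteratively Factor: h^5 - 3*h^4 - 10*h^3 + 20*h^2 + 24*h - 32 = (h + 2)*(h^4 - 5*h^3 + 20*h - 16) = (h - 2)*(h + 2)*(h^3 - 3*h^2 - 6*h + 8) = (h - 2)*(h + 2)^2*(h^2 - 5*h + 4) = (h - 2)*(h - 1)*(h + 2)^2*(h - 4)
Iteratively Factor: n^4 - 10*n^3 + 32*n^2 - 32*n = (n - 4)*(n^3 - 6*n^2 + 8*n) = n*(n - 4)*(n^2 - 6*n + 8) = n*(n - 4)^2*(n - 2)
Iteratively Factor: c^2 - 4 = (c + 2)*(c - 2)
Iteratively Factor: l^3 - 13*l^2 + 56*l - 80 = (l - 5)*(l^2 - 8*l + 16) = (l - 5)*(l - 4)*(l - 4)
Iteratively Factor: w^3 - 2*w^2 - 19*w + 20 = (w - 5)*(w^2 + 3*w - 4) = (w - 5)*(w + 4)*(w - 1)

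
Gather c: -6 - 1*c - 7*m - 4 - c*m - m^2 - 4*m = c*(-m - 1) - m^2 - 11*m - 10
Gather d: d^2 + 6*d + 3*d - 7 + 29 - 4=d^2 + 9*d + 18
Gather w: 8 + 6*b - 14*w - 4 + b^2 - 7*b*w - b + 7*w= b^2 + 5*b + w*(-7*b - 7) + 4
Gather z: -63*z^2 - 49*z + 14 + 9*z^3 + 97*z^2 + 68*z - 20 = 9*z^3 + 34*z^2 + 19*z - 6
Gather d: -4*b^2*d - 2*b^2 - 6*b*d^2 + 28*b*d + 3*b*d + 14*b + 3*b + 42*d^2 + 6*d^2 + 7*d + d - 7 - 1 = -2*b^2 + 17*b + d^2*(48 - 6*b) + d*(-4*b^2 + 31*b + 8) - 8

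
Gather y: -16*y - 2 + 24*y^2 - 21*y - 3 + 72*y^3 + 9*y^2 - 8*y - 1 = 72*y^3 + 33*y^2 - 45*y - 6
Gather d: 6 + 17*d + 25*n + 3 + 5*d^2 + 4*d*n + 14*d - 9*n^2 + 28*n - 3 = 5*d^2 + d*(4*n + 31) - 9*n^2 + 53*n + 6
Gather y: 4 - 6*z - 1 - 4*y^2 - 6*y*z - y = -4*y^2 + y*(-6*z - 1) - 6*z + 3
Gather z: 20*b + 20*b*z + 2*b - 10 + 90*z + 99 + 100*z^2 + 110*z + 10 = 22*b + 100*z^2 + z*(20*b + 200) + 99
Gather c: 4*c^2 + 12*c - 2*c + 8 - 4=4*c^2 + 10*c + 4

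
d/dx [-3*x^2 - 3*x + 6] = -6*x - 3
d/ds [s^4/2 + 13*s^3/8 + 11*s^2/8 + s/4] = 2*s^3 + 39*s^2/8 + 11*s/4 + 1/4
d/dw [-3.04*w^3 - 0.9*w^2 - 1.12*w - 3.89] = -9.12*w^2 - 1.8*w - 1.12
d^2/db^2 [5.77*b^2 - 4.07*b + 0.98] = 11.5400000000000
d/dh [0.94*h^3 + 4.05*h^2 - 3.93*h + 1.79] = 2.82*h^2 + 8.1*h - 3.93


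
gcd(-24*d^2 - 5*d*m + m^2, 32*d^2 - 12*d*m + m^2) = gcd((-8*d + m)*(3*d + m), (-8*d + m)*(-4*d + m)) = 8*d - m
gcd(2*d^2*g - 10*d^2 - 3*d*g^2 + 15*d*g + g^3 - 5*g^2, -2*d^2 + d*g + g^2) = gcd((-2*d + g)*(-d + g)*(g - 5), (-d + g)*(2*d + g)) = d - g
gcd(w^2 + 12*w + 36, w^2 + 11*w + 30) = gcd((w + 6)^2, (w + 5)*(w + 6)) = w + 6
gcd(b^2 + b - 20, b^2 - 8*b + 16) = b - 4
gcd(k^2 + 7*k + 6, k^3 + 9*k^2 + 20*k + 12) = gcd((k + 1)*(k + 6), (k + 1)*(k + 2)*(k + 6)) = k^2 + 7*k + 6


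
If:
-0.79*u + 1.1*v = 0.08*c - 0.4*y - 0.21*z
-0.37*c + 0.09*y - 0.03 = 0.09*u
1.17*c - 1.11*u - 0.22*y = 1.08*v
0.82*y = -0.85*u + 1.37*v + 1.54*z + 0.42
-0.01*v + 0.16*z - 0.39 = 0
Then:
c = 0.40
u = 0.74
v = -0.89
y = 2.74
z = 2.38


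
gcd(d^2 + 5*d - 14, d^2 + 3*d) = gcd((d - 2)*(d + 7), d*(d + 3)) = 1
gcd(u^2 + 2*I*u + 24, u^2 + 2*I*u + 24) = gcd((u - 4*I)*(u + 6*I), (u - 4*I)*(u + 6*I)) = u^2 + 2*I*u + 24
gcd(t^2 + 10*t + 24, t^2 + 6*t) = t + 6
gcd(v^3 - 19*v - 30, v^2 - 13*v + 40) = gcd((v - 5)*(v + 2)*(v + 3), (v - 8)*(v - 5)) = v - 5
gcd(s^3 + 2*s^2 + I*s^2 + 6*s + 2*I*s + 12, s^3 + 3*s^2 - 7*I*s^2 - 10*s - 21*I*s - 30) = s - 2*I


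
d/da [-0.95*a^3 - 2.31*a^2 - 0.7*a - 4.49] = -2.85*a^2 - 4.62*a - 0.7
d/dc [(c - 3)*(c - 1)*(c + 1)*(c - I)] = 4*c^3 + c^2*(-9 - 3*I) + c*(-2 + 6*I) + 3 + I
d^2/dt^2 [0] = 0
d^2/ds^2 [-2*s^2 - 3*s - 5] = -4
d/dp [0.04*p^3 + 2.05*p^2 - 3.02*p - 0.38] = 0.12*p^2 + 4.1*p - 3.02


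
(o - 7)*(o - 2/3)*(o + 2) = o^3 - 17*o^2/3 - 32*o/3 + 28/3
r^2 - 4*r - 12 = (r - 6)*(r + 2)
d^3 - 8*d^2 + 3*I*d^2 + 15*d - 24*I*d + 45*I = (d - 5)*(d - 3)*(d + 3*I)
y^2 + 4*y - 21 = (y - 3)*(y + 7)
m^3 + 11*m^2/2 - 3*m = m*(m - 1/2)*(m + 6)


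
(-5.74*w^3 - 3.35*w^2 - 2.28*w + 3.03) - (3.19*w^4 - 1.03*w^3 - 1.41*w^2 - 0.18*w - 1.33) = -3.19*w^4 - 4.71*w^3 - 1.94*w^2 - 2.1*w + 4.36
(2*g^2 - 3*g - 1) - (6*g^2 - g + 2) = -4*g^2 - 2*g - 3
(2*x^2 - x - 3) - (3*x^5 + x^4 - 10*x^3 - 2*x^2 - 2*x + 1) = -3*x^5 - x^4 + 10*x^3 + 4*x^2 + x - 4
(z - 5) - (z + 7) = -12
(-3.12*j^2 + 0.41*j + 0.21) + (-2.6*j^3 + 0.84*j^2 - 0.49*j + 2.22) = -2.6*j^3 - 2.28*j^2 - 0.08*j + 2.43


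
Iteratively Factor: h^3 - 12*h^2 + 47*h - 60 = (h - 4)*(h^2 - 8*h + 15) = (h - 5)*(h - 4)*(h - 3)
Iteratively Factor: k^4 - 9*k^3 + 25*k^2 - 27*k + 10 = (k - 5)*(k^3 - 4*k^2 + 5*k - 2) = (k - 5)*(k - 1)*(k^2 - 3*k + 2) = (k - 5)*(k - 2)*(k - 1)*(k - 1)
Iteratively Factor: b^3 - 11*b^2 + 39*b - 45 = (b - 3)*(b^2 - 8*b + 15) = (b - 3)^2*(b - 5)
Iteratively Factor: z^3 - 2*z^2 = (z)*(z^2 - 2*z) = z*(z - 2)*(z)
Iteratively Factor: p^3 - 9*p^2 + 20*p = (p - 4)*(p^2 - 5*p) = p*(p - 4)*(p - 5)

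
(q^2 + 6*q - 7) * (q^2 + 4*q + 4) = q^4 + 10*q^3 + 21*q^2 - 4*q - 28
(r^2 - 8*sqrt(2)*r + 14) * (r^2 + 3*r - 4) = r^4 - 8*sqrt(2)*r^3 + 3*r^3 - 24*sqrt(2)*r^2 + 10*r^2 + 42*r + 32*sqrt(2)*r - 56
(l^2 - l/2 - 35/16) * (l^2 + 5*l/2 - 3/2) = l^4 + 2*l^3 - 79*l^2/16 - 151*l/32 + 105/32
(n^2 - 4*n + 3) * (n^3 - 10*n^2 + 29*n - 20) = n^5 - 14*n^4 + 72*n^3 - 166*n^2 + 167*n - 60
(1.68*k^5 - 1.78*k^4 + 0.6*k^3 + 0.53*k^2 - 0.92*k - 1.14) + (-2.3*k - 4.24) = 1.68*k^5 - 1.78*k^4 + 0.6*k^3 + 0.53*k^2 - 3.22*k - 5.38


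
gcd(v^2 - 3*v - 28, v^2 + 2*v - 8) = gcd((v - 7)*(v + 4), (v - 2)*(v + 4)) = v + 4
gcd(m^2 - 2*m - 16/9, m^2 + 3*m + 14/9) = m + 2/3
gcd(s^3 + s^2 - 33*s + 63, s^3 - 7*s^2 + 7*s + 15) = s - 3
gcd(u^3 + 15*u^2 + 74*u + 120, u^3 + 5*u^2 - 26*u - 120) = u^2 + 10*u + 24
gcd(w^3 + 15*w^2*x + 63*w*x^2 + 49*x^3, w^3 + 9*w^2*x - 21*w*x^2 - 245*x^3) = w^2 + 14*w*x + 49*x^2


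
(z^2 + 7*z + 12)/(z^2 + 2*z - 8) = (z + 3)/(z - 2)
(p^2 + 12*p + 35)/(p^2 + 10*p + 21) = (p + 5)/(p + 3)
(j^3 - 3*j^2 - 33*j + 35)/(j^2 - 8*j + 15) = (j^3 - 3*j^2 - 33*j + 35)/(j^2 - 8*j + 15)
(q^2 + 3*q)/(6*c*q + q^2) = (q + 3)/(6*c + q)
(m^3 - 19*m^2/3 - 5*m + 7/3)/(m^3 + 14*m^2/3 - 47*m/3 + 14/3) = (m^2 - 6*m - 7)/(m^2 + 5*m - 14)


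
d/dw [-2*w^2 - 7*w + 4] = -4*w - 7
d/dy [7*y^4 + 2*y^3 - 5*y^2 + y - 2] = 28*y^3 + 6*y^2 - 10*y + 1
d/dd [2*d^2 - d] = 4*d - 1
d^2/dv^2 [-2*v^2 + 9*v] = -4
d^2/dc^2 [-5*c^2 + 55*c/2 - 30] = -10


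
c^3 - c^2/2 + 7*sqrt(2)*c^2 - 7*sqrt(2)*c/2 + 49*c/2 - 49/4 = (c - 1/2)*(c + 7*sqrt(2)/2)^2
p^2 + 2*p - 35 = (p - 5)*(p + 7)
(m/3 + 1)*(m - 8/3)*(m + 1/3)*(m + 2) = m^4/3 + 8*m^3/9 - 59*m^2/27 - 166*m/27 - 16/9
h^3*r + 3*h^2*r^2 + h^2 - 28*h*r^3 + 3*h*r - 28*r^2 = (h - 4*r)*(h + 7*r)*(h*r + 1)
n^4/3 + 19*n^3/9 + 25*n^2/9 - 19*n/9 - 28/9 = (n/3 + 1/3)*(n - 1)*(n + 7/3)*(n + 4)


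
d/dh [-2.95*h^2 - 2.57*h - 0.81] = -5.9*h - 2.57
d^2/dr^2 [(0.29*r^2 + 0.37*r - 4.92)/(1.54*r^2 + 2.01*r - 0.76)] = (-0.0403480000000016*r^3 - 67.973136*r^2 - 88.77792*r - 49.805888)/(3.652264*r^6 + 14.300748*r^5 + 13.258014*r^4 - 5.994423*r^3 - 6.542916*r^2 + 3.482928*r - 0.438976)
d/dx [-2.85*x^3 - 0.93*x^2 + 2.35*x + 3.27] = -8.55*x^2 - 1.86*x + 2.35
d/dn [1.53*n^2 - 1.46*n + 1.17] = 3.06*n - 1.46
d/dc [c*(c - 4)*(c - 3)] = 3*c^2 - 14*c + 12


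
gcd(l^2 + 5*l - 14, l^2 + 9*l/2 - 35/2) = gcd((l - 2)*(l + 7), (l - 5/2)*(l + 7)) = l + 7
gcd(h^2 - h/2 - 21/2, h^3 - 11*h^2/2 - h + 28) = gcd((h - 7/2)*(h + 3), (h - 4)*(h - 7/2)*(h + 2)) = h - 7/2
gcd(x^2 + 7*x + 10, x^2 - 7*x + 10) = 1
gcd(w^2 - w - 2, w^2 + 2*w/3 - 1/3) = w + 1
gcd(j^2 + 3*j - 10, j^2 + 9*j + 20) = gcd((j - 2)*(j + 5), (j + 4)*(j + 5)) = j + 5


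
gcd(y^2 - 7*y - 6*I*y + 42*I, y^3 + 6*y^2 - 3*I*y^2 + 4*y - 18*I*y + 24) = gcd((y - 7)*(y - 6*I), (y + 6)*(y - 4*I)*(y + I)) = 1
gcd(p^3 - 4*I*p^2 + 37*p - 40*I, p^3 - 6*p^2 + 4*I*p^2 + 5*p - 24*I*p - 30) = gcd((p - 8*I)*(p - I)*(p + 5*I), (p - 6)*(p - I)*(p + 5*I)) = p^2 + 4*I*p + 5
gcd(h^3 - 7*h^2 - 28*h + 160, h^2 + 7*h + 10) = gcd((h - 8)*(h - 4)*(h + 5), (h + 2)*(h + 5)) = h + 5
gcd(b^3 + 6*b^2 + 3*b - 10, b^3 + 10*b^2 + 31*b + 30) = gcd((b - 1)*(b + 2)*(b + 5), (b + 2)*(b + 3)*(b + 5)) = b^2 + 7*b + 10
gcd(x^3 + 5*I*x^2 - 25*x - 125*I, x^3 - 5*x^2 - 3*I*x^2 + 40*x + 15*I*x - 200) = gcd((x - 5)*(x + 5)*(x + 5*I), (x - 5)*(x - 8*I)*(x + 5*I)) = x^2 + x*(-5 + 5*I) - 25*I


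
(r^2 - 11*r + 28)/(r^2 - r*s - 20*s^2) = (-r^2 + 11*r - 28)/(-r^2 + r*s + 20*s^2)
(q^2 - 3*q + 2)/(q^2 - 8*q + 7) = (q - 2)/(q - 7)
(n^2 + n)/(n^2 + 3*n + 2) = n/(n + 2)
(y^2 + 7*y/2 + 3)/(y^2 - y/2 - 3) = (y + 2)/(y - 2)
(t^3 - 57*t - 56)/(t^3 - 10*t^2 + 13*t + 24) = (t + 7)/(t - 3)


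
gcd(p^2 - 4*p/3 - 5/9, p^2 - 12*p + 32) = 1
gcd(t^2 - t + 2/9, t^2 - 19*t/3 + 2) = t - 1/3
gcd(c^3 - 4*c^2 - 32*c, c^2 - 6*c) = c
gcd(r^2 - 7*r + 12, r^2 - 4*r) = r - 4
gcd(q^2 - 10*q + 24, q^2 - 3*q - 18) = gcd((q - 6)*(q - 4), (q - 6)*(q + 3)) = q - 6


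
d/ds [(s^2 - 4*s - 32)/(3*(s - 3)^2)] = 2*(38 - s)/(3*(s^3 - 9*s^2 + 27*s - 27))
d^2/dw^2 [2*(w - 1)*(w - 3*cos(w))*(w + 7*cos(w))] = -8*w^2*cos(w) - 32*w*sin(w) + 8*w*cos(w) + 84*w*cos(2*w) + 12*w + 16*sqrt(2)*sin(w + pi/4) - 84*sqrt(2)*cos(2*w + pi/4) - 4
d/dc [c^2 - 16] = 2*c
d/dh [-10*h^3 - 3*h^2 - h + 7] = -30*h^2 - 6*h - 1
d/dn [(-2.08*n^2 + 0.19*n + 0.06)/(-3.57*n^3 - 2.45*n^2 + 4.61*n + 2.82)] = (-7.4256*n^4 + 1.3566*n^3 - 8.4807*n^2 - 11.4372*n + 0.2592)/(12.7449*n^6 + 17.493*n^5 - 26.9129*n^4 - 42.7238*n^3 + 7.4341*n^2 + 26.0004*n + 7.9524)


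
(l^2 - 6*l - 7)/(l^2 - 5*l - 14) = (l + 1)/(l + 2)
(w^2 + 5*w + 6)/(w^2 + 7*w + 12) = (w + 2)/(w + 4)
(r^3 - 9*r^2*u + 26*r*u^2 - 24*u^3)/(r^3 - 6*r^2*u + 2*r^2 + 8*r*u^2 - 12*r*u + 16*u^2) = (r - 3*u)/(r + 2)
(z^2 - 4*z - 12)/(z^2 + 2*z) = (z - 6)/z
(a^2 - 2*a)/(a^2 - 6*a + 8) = a/(a - 4)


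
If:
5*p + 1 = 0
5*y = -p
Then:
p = -1/5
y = 1/25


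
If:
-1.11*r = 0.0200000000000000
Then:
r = -0.02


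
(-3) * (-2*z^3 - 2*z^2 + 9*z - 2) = 6*z^3 + 6*z^2 - 27*z + 6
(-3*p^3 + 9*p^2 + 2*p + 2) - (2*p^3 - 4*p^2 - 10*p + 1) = -5*p^3 + 13*p^2 + 12*p + 1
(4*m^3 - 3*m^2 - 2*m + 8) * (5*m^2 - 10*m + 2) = 20*m^5 - 55*m^4 + 28*m^3 + 54*m^2 - 84*m + 16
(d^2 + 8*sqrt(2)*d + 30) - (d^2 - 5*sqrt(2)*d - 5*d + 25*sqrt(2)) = 5*d + 13*sqrt(2)*d - 25*sqrt(2) + 30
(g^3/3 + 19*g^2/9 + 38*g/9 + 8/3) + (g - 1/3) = g^3/3 + 19*g^2/9 + 47*g/9 + 7/3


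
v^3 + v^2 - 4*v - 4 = (v - 2)*(v + 1)*(v + 2)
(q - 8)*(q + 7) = q^2 - q - 56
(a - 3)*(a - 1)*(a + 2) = a^3 - 2*a^2 - 5*a + 6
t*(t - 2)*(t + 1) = t^3 - t^2 - 2*t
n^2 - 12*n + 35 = (n - 7)*(n - 5)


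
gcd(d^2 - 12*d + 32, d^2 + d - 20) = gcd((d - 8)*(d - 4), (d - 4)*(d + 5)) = d - 4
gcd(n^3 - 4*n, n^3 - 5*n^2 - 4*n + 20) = n^2 - 4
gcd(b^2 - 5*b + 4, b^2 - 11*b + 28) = b - 4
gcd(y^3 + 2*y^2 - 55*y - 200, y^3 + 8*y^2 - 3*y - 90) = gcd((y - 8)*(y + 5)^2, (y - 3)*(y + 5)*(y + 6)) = y + 5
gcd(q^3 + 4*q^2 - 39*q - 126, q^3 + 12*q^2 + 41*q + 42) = q^2 + 10*q + 21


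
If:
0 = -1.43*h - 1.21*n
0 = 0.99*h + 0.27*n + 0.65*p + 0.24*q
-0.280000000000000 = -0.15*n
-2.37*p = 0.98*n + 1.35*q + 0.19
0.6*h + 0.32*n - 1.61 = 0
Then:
No Solution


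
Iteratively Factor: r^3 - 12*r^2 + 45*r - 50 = (r - 5)*(r^2 - 7*r + 10) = (r - 5)^2*(r - 2)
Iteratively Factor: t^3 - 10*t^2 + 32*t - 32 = (t - 2)*(t^2 - 8*t + 16) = (t - 4)*(t - 2)*(t - 4)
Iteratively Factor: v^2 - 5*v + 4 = (v - 4)*(v - 1)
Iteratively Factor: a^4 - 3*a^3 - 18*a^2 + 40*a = (a - 2)*(a^3 - a^2 - 20*a) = a*(a - 2)*(a^2 - a - 20) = a*(a - 2)*(a + 4)*(a - 5)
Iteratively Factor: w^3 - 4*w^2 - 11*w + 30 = (w - 5)*(w^2 + w - 6) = (w - 5)*(w - 2)*(w + 3)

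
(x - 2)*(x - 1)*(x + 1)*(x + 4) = x^4 + 2*x^3 - 9*x^2 - 2*x + 8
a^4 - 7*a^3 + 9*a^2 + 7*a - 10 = (a - 5)*(a - 2)*(a - 1)*(a + 1)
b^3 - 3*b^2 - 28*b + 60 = (b - 6)*(b - 2)*(b + 5)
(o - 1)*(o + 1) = o^2 - 1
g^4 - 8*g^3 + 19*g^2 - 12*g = g*(g - 4)*(g - 3)*(g - 1)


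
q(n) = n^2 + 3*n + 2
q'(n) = 2*n + 3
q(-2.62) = 1.00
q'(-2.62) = -2.24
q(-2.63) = 1.03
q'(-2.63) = -2.26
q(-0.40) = 0.96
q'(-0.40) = 2.20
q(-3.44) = 3.51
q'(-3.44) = -3.88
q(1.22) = 7.15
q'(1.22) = 5.44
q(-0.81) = 0.23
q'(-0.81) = 1.38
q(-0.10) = 1.71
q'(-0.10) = 2.80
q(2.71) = 17.47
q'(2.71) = 8.42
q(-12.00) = 110.00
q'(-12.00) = -21.00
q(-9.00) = 56.00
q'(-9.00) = -15.00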